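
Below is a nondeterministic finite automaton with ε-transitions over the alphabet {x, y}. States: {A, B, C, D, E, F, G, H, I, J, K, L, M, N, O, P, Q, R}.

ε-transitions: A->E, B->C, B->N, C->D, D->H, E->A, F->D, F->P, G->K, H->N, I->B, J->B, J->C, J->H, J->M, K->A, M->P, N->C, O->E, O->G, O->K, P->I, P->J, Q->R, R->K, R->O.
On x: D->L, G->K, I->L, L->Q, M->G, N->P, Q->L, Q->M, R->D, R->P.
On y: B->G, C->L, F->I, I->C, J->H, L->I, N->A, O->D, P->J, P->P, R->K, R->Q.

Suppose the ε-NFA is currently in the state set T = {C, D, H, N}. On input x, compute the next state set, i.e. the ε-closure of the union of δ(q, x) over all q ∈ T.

D on x → {L}.
N on x → {P}.
No x-transition from C, H.
Union after reading x: {L, P}.
Now take the ε-closure:
From P via ε: add I, J.
From I via ε: add B.
From J via ε: add C, H, M.
From B via ε: add N.
From C via ε: add D.
No new states can be added; the closed set is {B, C, D, H, I, J, L, M, N, P}.

{B, C, D, H, I, J, L, M, N, P}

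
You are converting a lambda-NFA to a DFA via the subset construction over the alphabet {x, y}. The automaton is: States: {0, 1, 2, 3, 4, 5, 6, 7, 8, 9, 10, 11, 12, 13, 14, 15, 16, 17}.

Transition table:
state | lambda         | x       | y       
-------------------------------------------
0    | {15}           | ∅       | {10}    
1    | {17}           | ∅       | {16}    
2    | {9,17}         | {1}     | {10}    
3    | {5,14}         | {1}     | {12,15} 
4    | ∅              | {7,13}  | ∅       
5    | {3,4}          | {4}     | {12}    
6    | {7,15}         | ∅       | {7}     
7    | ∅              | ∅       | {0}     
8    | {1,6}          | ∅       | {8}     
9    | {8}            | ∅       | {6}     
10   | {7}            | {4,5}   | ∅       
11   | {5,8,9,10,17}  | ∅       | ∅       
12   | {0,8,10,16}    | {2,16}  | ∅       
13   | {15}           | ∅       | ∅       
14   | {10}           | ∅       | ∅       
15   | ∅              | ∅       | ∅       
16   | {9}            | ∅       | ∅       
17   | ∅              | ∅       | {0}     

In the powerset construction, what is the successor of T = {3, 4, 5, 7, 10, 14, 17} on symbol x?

3 on x → {1}.
4 on x → {7, 13}.
5 on x → {4}.
10 on x → {4, 5}.
No x-transition from 7, 14, 17.
Union after reading x: {1, 4, 5, 7, 13}.
Now take the lambda-closure:
From 1 via lambda: add 17.
From 5 via lambda: add 3.
From 13 via lambda: add 15.
From 3 via lambda: add 14.
From 14 via lambda: add 10.
No new states can be added; the closed set is {1, 3, 4, 5, 7, 10, 13, 14, 15, 17}.

{1, 3, 4, 5, 7, 10, 13, 14, 15, 17}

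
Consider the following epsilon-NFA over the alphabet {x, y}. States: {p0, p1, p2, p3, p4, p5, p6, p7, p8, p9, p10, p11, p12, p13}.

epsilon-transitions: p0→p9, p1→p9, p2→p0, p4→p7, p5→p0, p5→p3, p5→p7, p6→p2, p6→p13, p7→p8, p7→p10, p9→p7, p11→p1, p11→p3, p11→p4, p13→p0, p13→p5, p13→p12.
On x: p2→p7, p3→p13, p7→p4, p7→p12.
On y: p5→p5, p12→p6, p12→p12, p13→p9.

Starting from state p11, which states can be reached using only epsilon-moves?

{p1, p3, p4, p7, p8, p9, p10, p11}

Start with {p11}.
From p11 via epsilon: add p1, p3, p4.
From p1 via epsilon: add p9.
From p4 via epsilon: add p7.
From p7 via epsilon: add p8, p10.
No new states can be added; the closed set is {p1, p3, p4, p7, p8, p9, p10, p11}.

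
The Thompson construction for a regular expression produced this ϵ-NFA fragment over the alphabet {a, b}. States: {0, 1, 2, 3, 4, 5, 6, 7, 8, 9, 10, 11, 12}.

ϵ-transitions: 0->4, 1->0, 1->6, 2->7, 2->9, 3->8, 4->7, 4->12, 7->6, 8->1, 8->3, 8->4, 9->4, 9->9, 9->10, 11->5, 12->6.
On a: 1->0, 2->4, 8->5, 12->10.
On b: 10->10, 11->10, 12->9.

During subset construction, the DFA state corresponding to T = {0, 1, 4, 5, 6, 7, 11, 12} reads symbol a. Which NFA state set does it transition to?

1 on a → {0}.
12 on a → {10}.
No a-transition from 0, 4, 5, 6, 7, 11.
Union after reading a: {0, 10}.
Now take the ϵ-closure:
From 0 via ϵ: add 4.
From 4 via ϵ: add 7, 12.
From 7 via ϵ: add 6.
No new states can be added; the closed set is {0, 4, 6, 7, 10, 12}.

{0, 4, 6, 7, 10, 12}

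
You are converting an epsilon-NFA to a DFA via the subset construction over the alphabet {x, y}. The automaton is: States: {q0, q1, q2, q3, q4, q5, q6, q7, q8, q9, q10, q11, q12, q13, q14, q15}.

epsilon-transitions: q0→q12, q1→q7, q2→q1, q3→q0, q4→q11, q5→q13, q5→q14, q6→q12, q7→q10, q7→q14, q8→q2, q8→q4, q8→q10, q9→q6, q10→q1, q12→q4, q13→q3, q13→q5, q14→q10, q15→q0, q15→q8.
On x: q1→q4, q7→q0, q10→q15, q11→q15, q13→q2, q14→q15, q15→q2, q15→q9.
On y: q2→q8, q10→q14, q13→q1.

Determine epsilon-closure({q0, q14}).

{q0, q1, q4, q7, q10, q11, q12, q14}

Start with {q0, q14}.
From q0 via epsilon: add q12.
From q14 via epsilon: add q10.
From q10 via epsilon: add q1.
From q12 via epsilon: add q4.
From q1 via epsilon: add q7.
From q4 via epsilon: add q11.
No new states can be added; the closed set is {q0, q1, q4, q7, q10, q11, q12, q14}.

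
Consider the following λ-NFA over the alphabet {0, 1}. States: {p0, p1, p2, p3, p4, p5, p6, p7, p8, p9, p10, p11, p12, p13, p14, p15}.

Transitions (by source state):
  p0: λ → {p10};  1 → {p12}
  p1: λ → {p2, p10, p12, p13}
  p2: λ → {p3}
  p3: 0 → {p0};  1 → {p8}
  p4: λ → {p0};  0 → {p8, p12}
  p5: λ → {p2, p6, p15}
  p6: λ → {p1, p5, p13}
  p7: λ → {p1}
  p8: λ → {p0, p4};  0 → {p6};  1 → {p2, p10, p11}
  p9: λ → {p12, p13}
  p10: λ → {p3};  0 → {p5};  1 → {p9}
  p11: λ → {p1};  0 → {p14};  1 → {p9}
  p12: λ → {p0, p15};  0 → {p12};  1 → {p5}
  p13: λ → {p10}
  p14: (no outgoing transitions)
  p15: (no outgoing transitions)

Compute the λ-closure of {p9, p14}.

Start with {p9, p14}.
From p9 via λ: add p12, p13.
From p12 via λ: add p0, p15.
From p13 via λ: add p10.
From p10 via λ: add p3.
No new states can be added; the closed set is {p0, p3, p9, p10, p12, p13, p14, p15}.

{p0, p3, p9, p10, p12, p13, p14, p15}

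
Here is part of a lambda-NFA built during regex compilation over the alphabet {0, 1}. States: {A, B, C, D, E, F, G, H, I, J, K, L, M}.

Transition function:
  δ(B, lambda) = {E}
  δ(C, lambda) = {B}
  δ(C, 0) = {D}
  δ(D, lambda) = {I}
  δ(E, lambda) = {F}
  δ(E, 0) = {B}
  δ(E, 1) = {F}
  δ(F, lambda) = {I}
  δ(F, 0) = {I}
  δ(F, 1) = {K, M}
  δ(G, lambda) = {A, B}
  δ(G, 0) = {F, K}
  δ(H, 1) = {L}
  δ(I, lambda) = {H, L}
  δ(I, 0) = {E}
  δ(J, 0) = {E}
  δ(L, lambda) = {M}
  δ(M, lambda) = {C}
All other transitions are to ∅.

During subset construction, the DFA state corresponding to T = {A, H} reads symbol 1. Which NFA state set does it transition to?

{B, C, E, F, H, I, L, M}

H on 1 → {L}.
No 1-transition from A.
Union after reading 1: {L}.
Now take the lambda-closure:
From L via lambda: add M.
From M via lambda: add C.
From C via lambda: add B.
From B via lambda: add E.
From E via lambda: add F.
From F via lambda: add I.
From I via lambda: add H.
No new states can be added; the closed set is {B, C, E, F, H, I, L, M}.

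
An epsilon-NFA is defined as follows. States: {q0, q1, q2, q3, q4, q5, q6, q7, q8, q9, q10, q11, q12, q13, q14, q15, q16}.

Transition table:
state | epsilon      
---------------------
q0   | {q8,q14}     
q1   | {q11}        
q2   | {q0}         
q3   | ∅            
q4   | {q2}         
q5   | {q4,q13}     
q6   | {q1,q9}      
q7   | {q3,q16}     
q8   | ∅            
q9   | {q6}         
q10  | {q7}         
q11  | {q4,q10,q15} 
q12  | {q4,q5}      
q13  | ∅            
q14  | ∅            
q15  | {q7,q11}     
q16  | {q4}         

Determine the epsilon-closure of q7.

Start with {q7}.
From q7 via epsilon: add q3, q16.
From q16 via epsilon: add q4.
From q4 via epsilon: add q2.
From q2 via epsilon: add q0.
From q0 via epsilon: add q8, q14.
No new states can be added; the closed set is {q0, q2, q3, q4, q7, q8, q14, q16}.

{q0, q2, q3, q4, q7, q8, q14, q16}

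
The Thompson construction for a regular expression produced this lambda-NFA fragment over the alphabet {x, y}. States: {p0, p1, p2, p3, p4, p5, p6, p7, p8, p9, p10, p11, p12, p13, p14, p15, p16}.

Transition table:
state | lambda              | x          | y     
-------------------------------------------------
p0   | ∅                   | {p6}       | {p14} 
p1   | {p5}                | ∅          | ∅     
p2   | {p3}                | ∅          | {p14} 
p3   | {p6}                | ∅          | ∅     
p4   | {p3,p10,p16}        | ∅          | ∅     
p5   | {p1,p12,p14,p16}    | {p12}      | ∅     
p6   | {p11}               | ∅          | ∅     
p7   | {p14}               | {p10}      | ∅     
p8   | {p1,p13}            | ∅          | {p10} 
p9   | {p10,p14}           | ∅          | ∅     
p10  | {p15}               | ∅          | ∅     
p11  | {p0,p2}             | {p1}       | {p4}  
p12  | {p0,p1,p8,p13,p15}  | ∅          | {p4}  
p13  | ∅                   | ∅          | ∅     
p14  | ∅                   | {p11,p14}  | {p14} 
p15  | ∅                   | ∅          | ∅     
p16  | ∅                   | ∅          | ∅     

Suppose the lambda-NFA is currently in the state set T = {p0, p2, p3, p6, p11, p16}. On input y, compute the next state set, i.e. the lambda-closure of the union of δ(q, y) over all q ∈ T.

p0 on y → {p14}.
p2 on y → {p14}.
p11 on y → {p4}.
No y-transition from p3, p6, p16.
Union after reading y: {p4, p14}.
Now take the lambda-closure:
From p4 via lambda: add p3, p10, p16.
From p3 via lambda: add p6.
From p10 via lambda: add p15.
From p6 via lambda: add p11.
From p11 via lambda: add p0, p2.
No new states can be added; the closed set is {p0, p2, p3, p4, p6, p10, p11, p14, p15, p16}.

{p0, p2, p3, p4, p6, p10, p11, p14, p15, p16}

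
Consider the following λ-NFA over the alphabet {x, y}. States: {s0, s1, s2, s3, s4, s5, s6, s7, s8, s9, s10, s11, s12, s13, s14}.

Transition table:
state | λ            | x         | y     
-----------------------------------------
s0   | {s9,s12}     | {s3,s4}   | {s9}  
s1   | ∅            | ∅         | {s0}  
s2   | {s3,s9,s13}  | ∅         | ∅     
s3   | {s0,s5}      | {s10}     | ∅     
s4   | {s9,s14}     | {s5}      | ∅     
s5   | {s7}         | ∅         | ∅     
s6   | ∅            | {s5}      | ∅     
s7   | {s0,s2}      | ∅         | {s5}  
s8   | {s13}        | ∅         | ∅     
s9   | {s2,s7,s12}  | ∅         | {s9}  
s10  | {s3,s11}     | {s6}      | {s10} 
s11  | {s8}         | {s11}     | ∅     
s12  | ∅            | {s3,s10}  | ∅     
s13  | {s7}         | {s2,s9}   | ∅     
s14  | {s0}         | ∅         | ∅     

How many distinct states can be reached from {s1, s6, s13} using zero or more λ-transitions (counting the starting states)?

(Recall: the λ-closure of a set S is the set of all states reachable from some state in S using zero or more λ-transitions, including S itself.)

Start with {s1, s6, s13}.
From s13 via λ: add s7.
From s7 via λ: add s0, s2.
From s0 via λ: add s9, s12.
From s2 via λ: add s3.
From s3 via λ: add s5.
λ-closure = {s0, s1, s2, s3, s5, s6, s7, s9, s12, s13}, which has 10 states.

10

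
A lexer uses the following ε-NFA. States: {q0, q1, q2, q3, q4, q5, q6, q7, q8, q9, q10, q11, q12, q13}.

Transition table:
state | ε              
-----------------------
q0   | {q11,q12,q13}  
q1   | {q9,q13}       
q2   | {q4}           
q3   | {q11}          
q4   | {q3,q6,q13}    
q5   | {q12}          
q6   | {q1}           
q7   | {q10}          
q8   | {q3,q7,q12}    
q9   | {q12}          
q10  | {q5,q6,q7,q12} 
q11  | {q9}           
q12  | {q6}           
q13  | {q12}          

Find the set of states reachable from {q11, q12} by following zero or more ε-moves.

Start with {q11, q12}.
From q11 via ε: add q9.
From q12 via ε: add q6.
From q6 via ε: add q1.
From q1 via ε: add q13.
No new states can be added; the closed set is {q1, q6, q9, q11, q12, q13}.

{q1, q6, q9, q11, q12, q13}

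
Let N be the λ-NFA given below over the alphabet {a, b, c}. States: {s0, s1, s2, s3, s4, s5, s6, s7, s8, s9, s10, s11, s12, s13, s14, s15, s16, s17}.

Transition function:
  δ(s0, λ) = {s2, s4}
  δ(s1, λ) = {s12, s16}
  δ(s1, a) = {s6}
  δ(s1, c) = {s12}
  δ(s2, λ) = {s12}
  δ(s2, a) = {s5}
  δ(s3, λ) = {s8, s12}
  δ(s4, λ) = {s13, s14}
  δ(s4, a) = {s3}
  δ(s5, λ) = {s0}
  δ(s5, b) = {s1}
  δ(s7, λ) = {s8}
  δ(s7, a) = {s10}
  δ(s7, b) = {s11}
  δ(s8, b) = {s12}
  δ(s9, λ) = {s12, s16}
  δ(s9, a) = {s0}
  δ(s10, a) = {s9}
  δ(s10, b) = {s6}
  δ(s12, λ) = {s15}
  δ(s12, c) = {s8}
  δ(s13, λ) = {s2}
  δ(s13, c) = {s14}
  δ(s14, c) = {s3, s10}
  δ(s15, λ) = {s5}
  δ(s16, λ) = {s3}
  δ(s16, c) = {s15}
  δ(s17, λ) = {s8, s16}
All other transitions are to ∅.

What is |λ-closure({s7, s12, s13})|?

10

Start with {s7, s12, s13}.
From s7 via λ: add s8.
From s12 via λ: add s15.
From s13 via λ: add s2.
From s15 via λ: add s5.
From s5 via λ: add s0.
From s0 via λ: add s4.
From s4 via λ: add s14.
λ-closure = {s0, s2, s4, s5, s7, s8, s12, s13, s14, s15}, which has 10 states.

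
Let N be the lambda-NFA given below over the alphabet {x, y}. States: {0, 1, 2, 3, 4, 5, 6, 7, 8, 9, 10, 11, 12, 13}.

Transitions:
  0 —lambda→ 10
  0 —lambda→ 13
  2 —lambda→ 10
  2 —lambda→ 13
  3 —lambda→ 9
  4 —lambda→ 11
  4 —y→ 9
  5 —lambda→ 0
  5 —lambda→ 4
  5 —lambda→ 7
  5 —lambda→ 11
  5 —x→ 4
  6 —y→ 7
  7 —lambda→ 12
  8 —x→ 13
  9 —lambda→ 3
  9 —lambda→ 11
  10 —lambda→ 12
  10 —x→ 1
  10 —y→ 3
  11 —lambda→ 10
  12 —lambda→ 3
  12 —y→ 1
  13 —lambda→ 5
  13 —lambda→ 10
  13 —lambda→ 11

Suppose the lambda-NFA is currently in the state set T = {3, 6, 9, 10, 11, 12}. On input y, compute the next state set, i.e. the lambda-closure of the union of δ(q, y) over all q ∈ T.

6 on y → {7}.
10 on y → {3}.
12 on y → {1}.
No y-transition from 3, 9, 11.
Union after reading y: {1, 3, 7}.
Now take the lambda-closure:
From 3 via lambda: add 9.
From 7 via lambda: add 12.
From 9 via lambda: add 11.
From 11 via lambda: add 10.
No new states can be added; the closed set is {1, 3, 7, 9, 10, 11, 12}.

{1, 3, 7, 9, 10, 11, 12}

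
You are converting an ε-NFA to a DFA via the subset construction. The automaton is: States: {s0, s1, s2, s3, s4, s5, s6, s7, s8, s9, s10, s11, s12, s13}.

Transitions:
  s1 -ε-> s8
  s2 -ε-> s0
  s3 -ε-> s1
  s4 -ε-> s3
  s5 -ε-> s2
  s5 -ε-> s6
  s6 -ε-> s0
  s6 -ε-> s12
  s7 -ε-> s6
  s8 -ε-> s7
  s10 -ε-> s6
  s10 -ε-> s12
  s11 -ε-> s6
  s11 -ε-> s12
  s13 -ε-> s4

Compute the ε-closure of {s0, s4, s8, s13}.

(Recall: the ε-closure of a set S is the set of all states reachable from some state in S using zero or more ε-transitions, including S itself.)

{s0, s1, s3, s4, s6, s7, s8, s12, s13}

Start with {s0, s4, s8, s13}.
From s4 via ε: add s3.
From s8 via ε: add s7.
From s3 via ε: add s1.
From s7 via ε: add s6.
From s6 via ε: add s12.
No new states can be added; the closed set is {s0, s1, s3, s4, s6, s7, s8, s12, s13}.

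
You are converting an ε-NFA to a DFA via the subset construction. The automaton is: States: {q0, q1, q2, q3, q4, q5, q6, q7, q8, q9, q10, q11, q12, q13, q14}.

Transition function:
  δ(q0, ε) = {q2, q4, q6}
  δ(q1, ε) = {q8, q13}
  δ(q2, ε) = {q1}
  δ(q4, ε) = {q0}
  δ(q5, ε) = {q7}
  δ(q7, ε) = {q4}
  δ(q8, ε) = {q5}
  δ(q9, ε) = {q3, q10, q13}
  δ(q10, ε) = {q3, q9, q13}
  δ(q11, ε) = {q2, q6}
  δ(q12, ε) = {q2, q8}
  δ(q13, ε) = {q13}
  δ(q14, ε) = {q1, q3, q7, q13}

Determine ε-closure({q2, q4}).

Start with {q2, q4}.
From q2 via ε: add q1.
From q4 via ε: add q0.
From q0 via ε: add q6.
From q1 via ε: add q8, q13.
From q8 via ε: add q5.
From q5 via ε: add q7.
No new states can be added; the closed set is {q0, q1, q2, q4, q5, q6, q7, q8, q13}.

{q0, q1, q2, q4, q5, q6, q7, q8, q13}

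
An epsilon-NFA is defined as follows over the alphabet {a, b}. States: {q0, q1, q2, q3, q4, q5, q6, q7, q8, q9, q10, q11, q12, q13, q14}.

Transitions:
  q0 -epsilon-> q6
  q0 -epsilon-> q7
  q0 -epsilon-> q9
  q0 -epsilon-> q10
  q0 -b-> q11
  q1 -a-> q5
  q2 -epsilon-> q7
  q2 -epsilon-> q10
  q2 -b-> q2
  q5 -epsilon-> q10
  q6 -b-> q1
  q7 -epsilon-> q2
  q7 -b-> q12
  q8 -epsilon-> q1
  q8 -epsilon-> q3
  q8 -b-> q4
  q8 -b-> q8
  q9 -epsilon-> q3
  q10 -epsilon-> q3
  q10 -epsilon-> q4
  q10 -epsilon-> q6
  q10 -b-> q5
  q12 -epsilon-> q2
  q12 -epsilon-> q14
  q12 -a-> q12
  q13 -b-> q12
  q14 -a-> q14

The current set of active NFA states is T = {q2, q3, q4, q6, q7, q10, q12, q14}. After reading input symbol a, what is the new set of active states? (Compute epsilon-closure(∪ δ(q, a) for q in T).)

{q2, q3, q4, q6, q7, q10, q12, q14}

q12 on a → {q12}.
q14 on a → {q14}.
No a-transition from q2, q3, q4, q6, q7, q10.
Union after reading a: {q12, q14}.
Now take the epsilon-closure:
From q12 via epsilon: add q2.
From q2 via epsilon: add q7, q10.
From q10 via epsilon: add q3, q4, q6.
No new states can be added; the closed set is {q2, q3, q4, q6, q7, q10, q12, q14}.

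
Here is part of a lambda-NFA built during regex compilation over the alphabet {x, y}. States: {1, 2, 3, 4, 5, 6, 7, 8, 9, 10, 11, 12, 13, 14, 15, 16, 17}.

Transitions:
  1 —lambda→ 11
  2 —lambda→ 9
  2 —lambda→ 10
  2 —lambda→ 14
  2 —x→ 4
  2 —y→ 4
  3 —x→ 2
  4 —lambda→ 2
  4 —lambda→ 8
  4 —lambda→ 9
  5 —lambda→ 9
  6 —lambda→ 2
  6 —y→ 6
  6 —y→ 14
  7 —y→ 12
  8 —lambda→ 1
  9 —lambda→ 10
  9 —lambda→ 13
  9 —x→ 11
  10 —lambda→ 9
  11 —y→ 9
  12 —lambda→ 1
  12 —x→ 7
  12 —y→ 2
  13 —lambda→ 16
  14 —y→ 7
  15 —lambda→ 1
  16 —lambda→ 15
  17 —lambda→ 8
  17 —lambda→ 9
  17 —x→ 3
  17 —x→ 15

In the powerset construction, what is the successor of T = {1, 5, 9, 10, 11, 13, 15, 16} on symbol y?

{1, 9, 10, 11, 13, 15, 16}

11 on y → {9}.
No y-transition from 1, 5, 9, 10, 13, 15, 16.
Union after reading y: {9}.
Now take the lambda-closure:
From 9 via lambda: add 10, 13.
From 13 via lambda: add 16.
From 16 via lambda: add 15.
From 15 via lambda: add 1.
From 1 via lambda: add 11.
No new states can be added; the closed set is {1, 9, 10, 11, 13, 15, 16}.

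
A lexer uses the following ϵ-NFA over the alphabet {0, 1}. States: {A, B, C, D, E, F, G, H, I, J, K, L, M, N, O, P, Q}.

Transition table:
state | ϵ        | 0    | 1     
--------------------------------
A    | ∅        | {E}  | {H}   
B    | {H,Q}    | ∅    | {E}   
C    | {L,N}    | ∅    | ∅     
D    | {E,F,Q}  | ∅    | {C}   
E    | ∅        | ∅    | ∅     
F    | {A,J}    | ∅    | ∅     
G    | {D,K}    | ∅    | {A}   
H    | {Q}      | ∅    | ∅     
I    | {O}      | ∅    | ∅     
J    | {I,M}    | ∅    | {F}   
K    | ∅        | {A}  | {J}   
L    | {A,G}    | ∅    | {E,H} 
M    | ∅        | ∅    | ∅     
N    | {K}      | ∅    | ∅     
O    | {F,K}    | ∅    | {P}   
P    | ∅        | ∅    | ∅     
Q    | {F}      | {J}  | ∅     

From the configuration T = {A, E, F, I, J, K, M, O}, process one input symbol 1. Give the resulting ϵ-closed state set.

{A, F, H, I, J, K, M, O, P, Q}

A on 1 → {H}.
J on 1 → {F}.
K on 1 → {J}.
O on 1 → {P}.
No 1-transition from E, F, I, M.
Union after reading 1: {F, H, J, P}.
Now take the ϵ-closure:
From F via ϵ: add A.
From H via ϵ: add Q.
From J via ϵ: add I, M.
From I via ϵ: add O.
From O via ϵ: add K.
No new states can be added; the closed set is {A, F, H, I, J, K, M, O, P, Q}.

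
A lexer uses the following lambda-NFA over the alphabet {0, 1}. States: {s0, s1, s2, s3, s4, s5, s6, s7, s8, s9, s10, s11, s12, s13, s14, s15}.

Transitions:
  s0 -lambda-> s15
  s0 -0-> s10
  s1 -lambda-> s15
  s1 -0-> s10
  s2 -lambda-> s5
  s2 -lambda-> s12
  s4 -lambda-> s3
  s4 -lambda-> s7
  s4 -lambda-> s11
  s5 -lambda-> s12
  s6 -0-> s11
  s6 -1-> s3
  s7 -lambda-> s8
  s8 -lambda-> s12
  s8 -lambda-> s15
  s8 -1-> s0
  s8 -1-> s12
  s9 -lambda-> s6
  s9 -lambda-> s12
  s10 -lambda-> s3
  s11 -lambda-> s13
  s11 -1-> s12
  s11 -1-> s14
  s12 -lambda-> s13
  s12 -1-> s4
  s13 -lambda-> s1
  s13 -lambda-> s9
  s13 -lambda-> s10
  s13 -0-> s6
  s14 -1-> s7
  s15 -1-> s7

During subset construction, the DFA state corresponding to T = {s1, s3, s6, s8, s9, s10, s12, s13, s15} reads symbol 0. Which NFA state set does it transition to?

{s1, s3, s6, s9, s10, s11, s12, s13, s15}

s1 on 0 → {s10}.
s6 on 0 → {s11}.
s13 on 0 → {s6}.
No 0-transition from s3, s8, s9, s10, s12, s15.
Union after reading 0: {s6, s10, s11}.
Now take the lambda-closure:
From s10 via lambda: add s3.
From s11 via lambda: add s13.
From s13 via lambda: add s1, s9.
From s1 via lambda: add s15.
From s9 via lambda: add s12.
No new states can be added; the closed set is {s1, s3, s6, s9, s10, s11, s12, s13, s15}.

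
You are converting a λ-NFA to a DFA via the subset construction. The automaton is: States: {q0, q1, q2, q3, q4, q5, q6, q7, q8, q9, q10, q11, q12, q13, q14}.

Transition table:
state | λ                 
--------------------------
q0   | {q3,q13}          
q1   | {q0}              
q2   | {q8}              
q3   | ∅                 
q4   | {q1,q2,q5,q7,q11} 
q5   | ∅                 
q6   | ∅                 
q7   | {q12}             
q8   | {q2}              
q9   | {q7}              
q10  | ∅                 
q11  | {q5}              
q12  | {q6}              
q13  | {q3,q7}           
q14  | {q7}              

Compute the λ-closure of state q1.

{q0, q1, q3, q6, q7, q12, q13}

Start with {q1}.
From q1 via λ: add q0.
From q0 via λ: add q3, q13.
From q13 via λ: add q7.
From q7 via λ: add q12.
From q12 via λ: add q6.
No new states can be added; the closed set is {q0, q1, q3, q6, q7, q12, q13}.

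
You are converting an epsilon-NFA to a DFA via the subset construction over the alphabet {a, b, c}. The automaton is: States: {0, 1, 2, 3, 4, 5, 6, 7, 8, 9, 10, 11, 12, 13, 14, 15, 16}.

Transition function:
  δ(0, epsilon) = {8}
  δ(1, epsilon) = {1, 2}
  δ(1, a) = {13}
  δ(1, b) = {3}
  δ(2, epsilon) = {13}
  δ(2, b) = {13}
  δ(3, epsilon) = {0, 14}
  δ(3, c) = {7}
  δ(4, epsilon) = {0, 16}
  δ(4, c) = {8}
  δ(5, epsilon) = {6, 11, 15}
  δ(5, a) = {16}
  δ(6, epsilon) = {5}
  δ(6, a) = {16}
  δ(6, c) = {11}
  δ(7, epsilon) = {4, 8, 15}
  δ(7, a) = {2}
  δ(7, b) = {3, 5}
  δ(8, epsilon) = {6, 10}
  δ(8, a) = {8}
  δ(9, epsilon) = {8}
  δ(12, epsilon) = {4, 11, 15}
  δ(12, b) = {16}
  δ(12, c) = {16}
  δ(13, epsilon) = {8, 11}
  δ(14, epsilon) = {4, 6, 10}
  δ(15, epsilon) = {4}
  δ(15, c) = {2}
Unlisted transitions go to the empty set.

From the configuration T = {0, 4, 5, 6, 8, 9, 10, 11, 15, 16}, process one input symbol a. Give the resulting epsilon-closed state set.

{0, 4, 5, 6, 8, 10, 11, 15, 16}

5 on a → {16}.
6 on a → {16}.
8 on a → {8}.
No a-transition from 0, 4, 9, 10, 11, 15, 16.
Union after reading a: {8, 16}.
Now take the epsilon-closure:
From 8 via epsilon: add 6, 10.
From 6 via epsilon: add 5.
From 5 via epsilon: add 11, 15.
From 15 via epsilon: add 4.
From 4 via epsilon: add 0.
No new states can be added; the closed set is {0, 4, 5, 6, 8, 10, 11, 15, 16}.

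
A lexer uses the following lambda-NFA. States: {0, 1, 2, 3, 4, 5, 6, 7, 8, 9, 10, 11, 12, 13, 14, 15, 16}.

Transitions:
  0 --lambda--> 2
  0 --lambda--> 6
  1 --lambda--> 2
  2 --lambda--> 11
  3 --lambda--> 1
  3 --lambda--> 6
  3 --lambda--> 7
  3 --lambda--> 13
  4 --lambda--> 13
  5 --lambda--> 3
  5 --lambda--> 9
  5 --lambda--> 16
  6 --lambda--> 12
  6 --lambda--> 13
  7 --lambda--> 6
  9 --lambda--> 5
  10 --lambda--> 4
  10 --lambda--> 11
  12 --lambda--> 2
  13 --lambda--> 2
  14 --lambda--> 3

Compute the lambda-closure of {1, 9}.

Start with {1, 9}.
From 1 via lambda: add 2.
From 9 via lambda: add 5.
From 2 via lambda: add 11.
From 5 via lambda: add 3, 16.
From 3 via lambda: add 6, 7, 13.
From 6 via lambda: add 12.
No new states can be added; the closed set is {1, 2, 3, 5, 6, 7, 9, 11, 12, 13, 16}.

{1, 2, 3, 5, 6, 7, 9, 11, 12, 13, 16}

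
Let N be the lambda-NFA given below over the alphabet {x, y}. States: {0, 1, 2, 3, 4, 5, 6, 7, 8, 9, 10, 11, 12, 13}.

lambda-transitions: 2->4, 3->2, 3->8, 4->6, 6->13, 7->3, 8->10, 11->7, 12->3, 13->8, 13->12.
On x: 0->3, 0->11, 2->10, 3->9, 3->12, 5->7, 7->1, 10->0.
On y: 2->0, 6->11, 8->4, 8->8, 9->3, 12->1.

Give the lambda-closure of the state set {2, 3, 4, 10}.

Start with {2, 3, 4, 10}.
From 3 via lambda: add 8.
From 4 via lambda: add 6.
From 6 via lambda: add 13.
From 13 via lambda: add 12.
No new states can be added; the closed set is {2, 3, 4, 6, 8, 10, 12, 13}.

{2, 3, 4, 6, 8, 10, 12, 13}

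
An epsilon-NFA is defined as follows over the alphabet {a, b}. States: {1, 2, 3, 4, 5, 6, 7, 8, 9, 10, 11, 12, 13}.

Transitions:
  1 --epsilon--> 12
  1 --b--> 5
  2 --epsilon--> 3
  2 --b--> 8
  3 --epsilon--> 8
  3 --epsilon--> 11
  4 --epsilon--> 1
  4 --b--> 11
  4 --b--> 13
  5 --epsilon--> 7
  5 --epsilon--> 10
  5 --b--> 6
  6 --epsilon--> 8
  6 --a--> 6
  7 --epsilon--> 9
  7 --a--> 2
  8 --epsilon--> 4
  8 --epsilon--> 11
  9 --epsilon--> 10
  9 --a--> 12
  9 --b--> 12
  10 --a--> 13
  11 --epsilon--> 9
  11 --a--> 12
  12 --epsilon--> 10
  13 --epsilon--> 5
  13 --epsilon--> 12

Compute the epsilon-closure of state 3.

Start with {3}.
From 3 via epsilon: add 8, 11.
From 8 via epsilon: add 4.
From 11 via epsilon: add 9.
From 4 via epsilon: add 1.
From 9 via epsilon: add 10.
From 1 via epsilon: add 12.
No new states can be added; the closed set is {1, 3, 4, 8, 9, 10, 11, 12}.

{1, 3, 4, 8, 9, 10, 11, 12}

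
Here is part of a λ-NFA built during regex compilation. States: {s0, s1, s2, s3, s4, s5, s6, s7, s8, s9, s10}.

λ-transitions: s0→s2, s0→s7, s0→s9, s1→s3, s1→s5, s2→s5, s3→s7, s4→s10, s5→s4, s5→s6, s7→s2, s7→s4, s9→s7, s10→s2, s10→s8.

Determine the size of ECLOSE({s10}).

Start with {s10}.
From s10 via λ: add s2, s8.
From s2 via λ: add s5.
From s5 via λ: add s4, s6.
λ-closure = {s2, s4, s5, s6, s8, s10}, which has 6 states.

6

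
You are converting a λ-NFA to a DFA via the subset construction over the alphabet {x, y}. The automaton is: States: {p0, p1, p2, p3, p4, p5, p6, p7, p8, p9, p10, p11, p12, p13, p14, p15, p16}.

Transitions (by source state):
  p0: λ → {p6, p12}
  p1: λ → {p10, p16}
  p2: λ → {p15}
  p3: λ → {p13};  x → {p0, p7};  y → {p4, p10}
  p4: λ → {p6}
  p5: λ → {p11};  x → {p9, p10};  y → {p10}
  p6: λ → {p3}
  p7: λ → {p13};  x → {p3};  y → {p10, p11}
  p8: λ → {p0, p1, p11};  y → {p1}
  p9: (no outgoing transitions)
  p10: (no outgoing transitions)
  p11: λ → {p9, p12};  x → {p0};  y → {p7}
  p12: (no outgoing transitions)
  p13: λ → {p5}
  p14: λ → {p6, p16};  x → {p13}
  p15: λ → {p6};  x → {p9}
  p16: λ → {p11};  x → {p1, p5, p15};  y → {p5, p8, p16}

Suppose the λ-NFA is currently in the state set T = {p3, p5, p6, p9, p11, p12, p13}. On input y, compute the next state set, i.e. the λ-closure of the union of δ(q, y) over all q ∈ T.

{p3, p4, p5, p6, p7, p9, p10, p11, p12, p13}

p3 on y → {p4, p10}.
p5 on y → {p10}.
p11 on y → {p7}.
No y-transition from p6, p9, p12, p13.
Union after reading y: {p4, p7, p10}.
Now take the λ-closure:
From p4 via λ: add p6.
From p7 via λ: add p13.
From p6 via λ: add p3.
From p13 via λ: add p5.
From p5 via λ: add p11.
From p11 via λ: add p9, p12.
No new states can be added; the closed set is {p3, p4, p5, p6, p7, p9, p10, p11, p12, p13}.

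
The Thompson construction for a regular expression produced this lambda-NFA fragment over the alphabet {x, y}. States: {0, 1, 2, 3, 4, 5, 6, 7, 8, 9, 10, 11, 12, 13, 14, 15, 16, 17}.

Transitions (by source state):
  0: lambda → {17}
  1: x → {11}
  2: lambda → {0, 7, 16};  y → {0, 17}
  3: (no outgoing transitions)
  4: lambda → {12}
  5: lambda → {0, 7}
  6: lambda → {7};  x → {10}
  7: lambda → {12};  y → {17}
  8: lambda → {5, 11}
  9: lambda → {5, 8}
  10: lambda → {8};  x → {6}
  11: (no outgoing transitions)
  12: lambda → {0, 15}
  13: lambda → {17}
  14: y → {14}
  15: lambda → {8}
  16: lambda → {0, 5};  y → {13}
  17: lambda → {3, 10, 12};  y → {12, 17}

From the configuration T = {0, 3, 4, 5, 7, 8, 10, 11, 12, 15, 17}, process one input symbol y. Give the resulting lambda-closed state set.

7 on y → {17}.
17 on y → {12, 17}.
No y-transition from 0, 3, 4, 5, 8, 10, 11, 12, 15.
Union after reading y: {12, 17}.
Now take the lambda-closure:
From 12 via lambda: add 0, 15.
From 17 via lambda: add 3, 10.
From 10 via lambda: add 8.
From 8 via lambda: add 5, 11.
From 5 via lambda: add 7.
No new states can be added; the closed set is {0, 3, 5, 7, 8, 10, 11, 12, 15, 17}.

{0, 3, 5, 7, 8, 10, 11, 12, 15, 17}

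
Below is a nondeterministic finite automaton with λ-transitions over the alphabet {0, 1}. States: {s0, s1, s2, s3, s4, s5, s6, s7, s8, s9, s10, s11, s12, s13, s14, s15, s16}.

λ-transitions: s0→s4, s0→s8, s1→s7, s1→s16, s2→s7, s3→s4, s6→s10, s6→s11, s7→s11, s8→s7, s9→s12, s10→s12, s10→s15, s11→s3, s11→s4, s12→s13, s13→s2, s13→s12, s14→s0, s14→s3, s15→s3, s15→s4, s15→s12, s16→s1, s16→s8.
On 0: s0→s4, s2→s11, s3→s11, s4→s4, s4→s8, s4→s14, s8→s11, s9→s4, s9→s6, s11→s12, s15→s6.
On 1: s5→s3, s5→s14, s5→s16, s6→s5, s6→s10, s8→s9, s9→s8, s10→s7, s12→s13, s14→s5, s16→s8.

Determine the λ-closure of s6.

{s2, s3, s4, s6, s7, s10, s11, s12, s13, s15}

Start with {s6}.
From s6 via λ: add s10, s11.
From s10 via λ: add s12, s15.
From s11 via λ: add s3, s4.
From s12 via λ: add s13.
From s13 via λ: add s2.
From s2 via λ: add s7.
No new states can be added; the closed set is {s2, s3, s4, s6, s7, s10, s11, s12, s13, s15}.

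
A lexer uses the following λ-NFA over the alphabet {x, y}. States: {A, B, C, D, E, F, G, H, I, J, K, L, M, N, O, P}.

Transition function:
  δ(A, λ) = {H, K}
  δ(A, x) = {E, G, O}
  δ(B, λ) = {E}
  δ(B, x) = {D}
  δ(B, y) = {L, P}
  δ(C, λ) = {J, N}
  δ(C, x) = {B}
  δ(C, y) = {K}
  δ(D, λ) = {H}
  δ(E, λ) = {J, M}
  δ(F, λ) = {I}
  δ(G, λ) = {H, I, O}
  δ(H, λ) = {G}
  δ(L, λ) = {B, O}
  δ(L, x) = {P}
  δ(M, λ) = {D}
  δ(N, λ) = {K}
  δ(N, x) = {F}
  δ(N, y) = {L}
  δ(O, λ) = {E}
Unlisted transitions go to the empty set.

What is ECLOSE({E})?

Start with {E}.
From E via λ: add J, M.
From M via λ: add D.
From D via λ: add H.
From H via λ: add G.
From G via λ: add I, O.
No new states can be added; the closed set is {D, E, G, H, I, J, M, O}.

{D, E, G, H, I, J, M, O}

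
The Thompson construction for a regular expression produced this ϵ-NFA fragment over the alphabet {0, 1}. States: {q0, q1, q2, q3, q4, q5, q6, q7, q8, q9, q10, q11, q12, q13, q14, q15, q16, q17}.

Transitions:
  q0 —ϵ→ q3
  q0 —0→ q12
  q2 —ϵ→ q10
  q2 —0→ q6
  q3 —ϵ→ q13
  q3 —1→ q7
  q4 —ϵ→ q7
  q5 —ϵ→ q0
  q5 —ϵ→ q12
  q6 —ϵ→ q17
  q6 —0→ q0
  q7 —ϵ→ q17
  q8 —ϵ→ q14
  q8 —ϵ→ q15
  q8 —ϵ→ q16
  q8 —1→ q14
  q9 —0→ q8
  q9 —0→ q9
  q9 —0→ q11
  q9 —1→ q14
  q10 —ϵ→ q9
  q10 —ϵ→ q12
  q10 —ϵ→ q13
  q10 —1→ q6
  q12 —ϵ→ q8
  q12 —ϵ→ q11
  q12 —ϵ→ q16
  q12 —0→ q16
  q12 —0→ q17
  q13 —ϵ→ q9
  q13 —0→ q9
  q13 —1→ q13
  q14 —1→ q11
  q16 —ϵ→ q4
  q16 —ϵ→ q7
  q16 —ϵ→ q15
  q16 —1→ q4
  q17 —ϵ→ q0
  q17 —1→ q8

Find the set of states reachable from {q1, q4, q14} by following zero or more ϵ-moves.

{q0, q1, q3, q4, q7, q9, q13, q14, q17}

Start with {q1, q4, q14}.
From q4 via ϵ: add q7.
From q7 via ϵ: add q17.
From q17 via ϵ: add q0.
From q0 via ϵ: add q3.
From q3 via ϵ: add q13.
From q13 via ϵ: add q9.
No new states can be added; the closed set is {q0, q1, q3, q4, q7, q9, q13, q14, q17}.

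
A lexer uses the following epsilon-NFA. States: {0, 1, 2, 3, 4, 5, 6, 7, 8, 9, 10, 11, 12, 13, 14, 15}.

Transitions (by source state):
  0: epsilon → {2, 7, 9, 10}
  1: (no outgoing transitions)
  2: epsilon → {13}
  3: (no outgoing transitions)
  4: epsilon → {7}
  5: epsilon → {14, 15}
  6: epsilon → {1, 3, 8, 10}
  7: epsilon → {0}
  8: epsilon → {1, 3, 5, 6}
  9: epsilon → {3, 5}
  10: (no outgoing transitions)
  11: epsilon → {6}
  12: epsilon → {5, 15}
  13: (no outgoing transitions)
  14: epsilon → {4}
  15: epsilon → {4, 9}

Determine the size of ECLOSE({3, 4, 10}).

11

Start with {3, 4, 10}.
From 4 via epsilon: add 7.
From 7 via epsilon: add 0.
From 0 via epsilon: add 2, 9.
From 2 via epsilon: add 13.
From 9 via epsilon: add 5.
From 5 via epsilon: add 14, 15.
epsilon-closure = {0, 2, 3, 4, 5, 7, 9, 10, 13, 14, 15}, which has 11 states.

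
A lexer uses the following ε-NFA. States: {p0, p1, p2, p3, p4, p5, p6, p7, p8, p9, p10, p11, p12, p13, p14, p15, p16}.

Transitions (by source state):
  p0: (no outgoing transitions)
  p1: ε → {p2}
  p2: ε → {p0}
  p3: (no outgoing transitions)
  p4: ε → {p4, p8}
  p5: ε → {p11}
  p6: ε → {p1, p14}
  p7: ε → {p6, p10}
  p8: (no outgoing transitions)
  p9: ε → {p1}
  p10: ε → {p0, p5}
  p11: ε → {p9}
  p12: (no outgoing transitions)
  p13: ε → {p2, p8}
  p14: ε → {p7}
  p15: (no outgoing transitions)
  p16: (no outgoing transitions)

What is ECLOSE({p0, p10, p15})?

{p0, p1, p2, p5, p9, p10, p11, p15}

Start with {p0, p10, p15}.
From p10 via ε: add p5.
From p5 via ε: add p11.
From p11 via ε: add p9.
From p9 via ε: add p1.
From p1 via ε: add p2.
No new states can be added; the closed set is {p0, p1, p2, p5, p9, p10, p11, p15}.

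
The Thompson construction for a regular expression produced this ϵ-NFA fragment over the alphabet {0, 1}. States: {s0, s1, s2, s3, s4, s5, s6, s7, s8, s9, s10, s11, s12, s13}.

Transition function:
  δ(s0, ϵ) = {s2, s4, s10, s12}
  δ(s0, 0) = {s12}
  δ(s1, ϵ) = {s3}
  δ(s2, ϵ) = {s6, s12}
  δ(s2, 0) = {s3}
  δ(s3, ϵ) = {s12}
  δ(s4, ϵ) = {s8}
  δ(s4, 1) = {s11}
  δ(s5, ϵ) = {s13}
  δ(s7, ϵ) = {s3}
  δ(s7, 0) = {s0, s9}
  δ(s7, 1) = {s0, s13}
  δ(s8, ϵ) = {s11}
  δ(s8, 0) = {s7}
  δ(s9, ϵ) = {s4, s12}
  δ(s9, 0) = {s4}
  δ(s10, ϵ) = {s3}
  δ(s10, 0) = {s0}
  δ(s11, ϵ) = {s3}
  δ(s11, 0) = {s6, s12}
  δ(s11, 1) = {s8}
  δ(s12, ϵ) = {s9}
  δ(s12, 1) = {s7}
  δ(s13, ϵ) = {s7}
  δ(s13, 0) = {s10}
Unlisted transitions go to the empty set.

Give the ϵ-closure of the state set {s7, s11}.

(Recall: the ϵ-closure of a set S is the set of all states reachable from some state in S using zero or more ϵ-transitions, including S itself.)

{s3, s4, s7, s8, s9, s11, s12}

Start with {s7, s11}.
From s7 via ϵ: add s3.
From s3 via ϵ: add s12.
From s12 via ϵ: add s9.
From s9 via ϵ: add s4.
From s4 via ϵ: add s8.
No new states can be added; the closed set is {s3, s4, s7, s8, s9, s11, s12}.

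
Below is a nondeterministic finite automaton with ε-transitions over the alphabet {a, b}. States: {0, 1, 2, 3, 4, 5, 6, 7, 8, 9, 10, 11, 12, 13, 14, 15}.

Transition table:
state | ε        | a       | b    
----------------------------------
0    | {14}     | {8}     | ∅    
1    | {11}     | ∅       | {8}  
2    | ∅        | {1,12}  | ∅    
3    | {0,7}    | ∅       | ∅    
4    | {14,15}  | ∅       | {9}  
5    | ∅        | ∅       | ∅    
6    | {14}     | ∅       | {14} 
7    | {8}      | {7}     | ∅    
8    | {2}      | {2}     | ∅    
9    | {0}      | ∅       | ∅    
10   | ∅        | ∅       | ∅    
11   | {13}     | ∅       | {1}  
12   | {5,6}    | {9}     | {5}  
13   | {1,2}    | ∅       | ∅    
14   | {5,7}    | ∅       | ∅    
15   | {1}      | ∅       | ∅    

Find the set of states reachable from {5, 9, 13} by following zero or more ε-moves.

Start with {5, 9, 13}.
From 9 via ε: add 0.
From 13 via ε: add 1, 2.
From 0 via ε: add 14.
From 1 via ε: add 11.
From 14 via ε: add 7.
From 7 via ε: add 8.
No new states can be added; the closed set is {0, 1, 2, 5, 7, 8, 9, 11, 13, 14}.

{0, 1, 2, 5, 7, 8, 9, 11, 13, 14}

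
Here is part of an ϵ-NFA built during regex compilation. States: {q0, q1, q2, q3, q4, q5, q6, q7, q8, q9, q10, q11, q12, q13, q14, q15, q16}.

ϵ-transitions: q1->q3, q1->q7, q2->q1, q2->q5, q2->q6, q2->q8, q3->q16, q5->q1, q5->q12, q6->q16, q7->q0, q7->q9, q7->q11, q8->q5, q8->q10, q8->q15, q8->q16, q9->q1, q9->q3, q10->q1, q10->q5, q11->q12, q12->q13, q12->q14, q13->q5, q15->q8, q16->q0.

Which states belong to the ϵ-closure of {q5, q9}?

{q0, q1, q3, q5, q7, q9, q11, q12, q13, q14, q16}

Start with {q5, q9}.
From q5 via ϵ: add q1, q12.
From q9 via ϵ: add q3.
From q1 via ϵ: add q7.
From q3 via ϵ: add q16.
From q12 via ϵ: add q13, q14.
From q7 via ϵ: add q0, q11.
No new states can be added; the closed set is {q0, q1, q3, q5, q7, q9, q11, q12, q13, q14, q16}.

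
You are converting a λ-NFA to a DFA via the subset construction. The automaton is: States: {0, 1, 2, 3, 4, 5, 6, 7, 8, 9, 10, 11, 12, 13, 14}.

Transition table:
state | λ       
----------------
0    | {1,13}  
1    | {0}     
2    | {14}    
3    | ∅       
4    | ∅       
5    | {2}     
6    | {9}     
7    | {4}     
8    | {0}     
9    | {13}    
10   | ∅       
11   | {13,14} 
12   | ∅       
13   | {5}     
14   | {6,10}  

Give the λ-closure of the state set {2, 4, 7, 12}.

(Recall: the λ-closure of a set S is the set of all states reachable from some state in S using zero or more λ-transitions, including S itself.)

Start with {2, 4, 7, 12}.
From 2 via λ: add 14.
From 14 via λ: add 6, 10.
From 6 via λ: add 9.
From 9 via λ: add 13.
From 13 via λ: add 5.
No new states can be added; the closed set is {2, 4, 5, 6, 7, 9, 10, 12, 13, 14}.

{2, 4, 5, 6, 7, 9, 10, 12, 13, 14}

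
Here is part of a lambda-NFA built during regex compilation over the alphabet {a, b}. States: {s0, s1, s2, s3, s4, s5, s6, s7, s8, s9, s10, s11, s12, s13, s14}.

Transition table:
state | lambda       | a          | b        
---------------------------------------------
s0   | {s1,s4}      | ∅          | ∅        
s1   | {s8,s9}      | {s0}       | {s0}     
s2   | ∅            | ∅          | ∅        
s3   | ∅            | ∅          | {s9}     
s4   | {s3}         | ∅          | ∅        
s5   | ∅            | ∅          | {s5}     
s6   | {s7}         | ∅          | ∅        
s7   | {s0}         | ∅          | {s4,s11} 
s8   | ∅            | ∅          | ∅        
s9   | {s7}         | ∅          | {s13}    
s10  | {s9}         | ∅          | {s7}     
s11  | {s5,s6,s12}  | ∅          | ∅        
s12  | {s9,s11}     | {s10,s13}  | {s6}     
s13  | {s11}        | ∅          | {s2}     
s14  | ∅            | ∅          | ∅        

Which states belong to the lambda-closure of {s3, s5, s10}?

{s0, s1, s3, s4, s5, s7, s8, s9, s10}

Start with {s3, s5, s10}.
From s10 via lambda: add s9.
From s9 via lambda: add s7.
From s7 via lambda: add s0.
From s0 via lambda: add s1, s4.
From s1 via lambda: add s8.
No new states can be added; the closed set is {s0, s1, s3, s4, s5, s7, s8, s9, s10}.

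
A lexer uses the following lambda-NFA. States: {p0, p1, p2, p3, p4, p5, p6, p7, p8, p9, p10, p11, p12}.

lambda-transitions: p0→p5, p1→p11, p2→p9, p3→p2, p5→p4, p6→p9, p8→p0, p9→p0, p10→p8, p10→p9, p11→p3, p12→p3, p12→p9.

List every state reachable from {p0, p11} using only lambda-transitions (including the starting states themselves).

{p0, p2, p3, p4, p5, p9, p11}

Start with {p0, p11}.
From p0 via lambda: add p5.
From p11 via lambda: add p3.
From p3 via lambda: add p2.
From p5 via lambda: add p4.
From p2 via lambda: add p9.
No new states can be added; the closed set is {p0, p2, p3, p4, p5, p9, p11}.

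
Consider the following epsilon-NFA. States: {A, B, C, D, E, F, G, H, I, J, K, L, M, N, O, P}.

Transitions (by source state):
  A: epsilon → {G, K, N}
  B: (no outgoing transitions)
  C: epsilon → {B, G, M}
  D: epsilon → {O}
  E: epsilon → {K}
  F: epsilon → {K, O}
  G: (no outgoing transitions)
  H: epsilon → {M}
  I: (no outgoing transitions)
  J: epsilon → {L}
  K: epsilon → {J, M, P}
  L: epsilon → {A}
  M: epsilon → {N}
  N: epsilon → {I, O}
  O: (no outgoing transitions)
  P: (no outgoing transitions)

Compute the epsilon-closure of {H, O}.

{H, I, M, N, O}

Start with {H, O}.
From H via epsilon: add M.
From M via epsilon: add N.
From N via epsilon: add I.
No new states can be added; the closed set is {H, I, M, N, O}.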